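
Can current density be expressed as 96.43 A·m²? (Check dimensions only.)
No

current density has SI base units: A / m^2
A·m² does NOT reduce to A / m^2; a valid unit for current density would be e.g. A/m².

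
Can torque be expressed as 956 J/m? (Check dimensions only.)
No

torque has SI base units: kg * m^2 / s^2
J/m does NOT reduce to kg * m^2 / s^2; a valid unit for torque would be e.g. N·m.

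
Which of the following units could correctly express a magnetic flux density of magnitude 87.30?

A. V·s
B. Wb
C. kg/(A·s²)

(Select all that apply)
C

magnetic flux density has SI base units: kg / (A * s^2)

Checking each option against kg / (A * s^2):
  A. V·s: ✗ does not match
  B. Wb: ✗ does not match
  C. kg/(A·s²): ✓ matches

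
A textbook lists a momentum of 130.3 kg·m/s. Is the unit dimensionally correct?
Yes

momentum has SI base units: kg * m / s
kg·m/s reduces to the same SI base units, so it is a valid unit for momentum.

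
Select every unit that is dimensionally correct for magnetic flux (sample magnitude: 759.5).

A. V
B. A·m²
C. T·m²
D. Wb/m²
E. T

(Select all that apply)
C

magnetic flux has SI base units: kg * m^2 / (A * s^2)

Checking each option against kg * m^2 / (A * s^2):
  A. V: ✗ does not match
  B. A·m²: ✗ does not match
  C. T·m²: ✓ matches
  D. Wb/m²: ✗ does not match
  E. T: ✗ does not match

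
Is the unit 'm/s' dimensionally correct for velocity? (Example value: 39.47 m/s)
Yes

velocity has SI base units: m / s
m/s reduces to the same SI base units, so it is a valid unit for velocity.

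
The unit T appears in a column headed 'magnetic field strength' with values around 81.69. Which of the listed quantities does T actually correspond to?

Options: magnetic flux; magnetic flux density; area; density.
magnetic flux density

magnetic field strength should have units dimensionally equivalent to A / m (e.g. A/m).
The given unit 'T' reduces to kg / (A * s^2). Of the listed options, that is the dimensionality of magnetic flux density.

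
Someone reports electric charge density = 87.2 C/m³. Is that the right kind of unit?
Yes

electric charge density has SI base units: A * s / m^3
C/m³ reduces to the same SI base units, so it is a valid unit for electric charge density.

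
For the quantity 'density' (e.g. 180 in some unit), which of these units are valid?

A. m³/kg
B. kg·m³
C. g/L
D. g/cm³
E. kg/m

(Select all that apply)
C, D

density has SI base units: kg / m^3

Checking each option against kg / m^3:
  A. m³/kg: ✗ does not match
  B. kg·m³: ✗ does not match
  C. g/L: ✓ matches
  D. g/cm³: ✓ matches
  E. kg/m: ✗ does not match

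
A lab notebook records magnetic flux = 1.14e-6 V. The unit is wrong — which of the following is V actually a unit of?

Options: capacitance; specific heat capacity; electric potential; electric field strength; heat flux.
electric potential

magnetic flux should have units dimensionally equivalent to kg * m^2 / (A * s^2) (e.g. Wb).
The given unit 'V' reduces to kg * m^2 / (A * s^3). Of the listed options, that is the dimensionality of electric potential.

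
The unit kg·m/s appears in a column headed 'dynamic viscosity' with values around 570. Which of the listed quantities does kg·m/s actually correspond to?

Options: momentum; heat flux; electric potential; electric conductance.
momentum

dynamic viscosity should have units dimensionally equivalent to kg / (m * s) (e.g. Pa·s).
The given unit 'kg·m/s' reduces to kg * m / s. Of the listed options, that is the dimensionality of momentum.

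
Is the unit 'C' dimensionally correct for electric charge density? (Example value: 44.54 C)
No

electric charge density has SI base units: A * s / m^3
C does NOT reduce to A * s / m^3; a valid unit for electric charge density would be e.g. C/m³.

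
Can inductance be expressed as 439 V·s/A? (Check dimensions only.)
Yes

inductance has SI base units: kg * m^2 / (A^2 * s^2)
V·s/A reduces to the same SI base units, so it is a valid unit for inductance.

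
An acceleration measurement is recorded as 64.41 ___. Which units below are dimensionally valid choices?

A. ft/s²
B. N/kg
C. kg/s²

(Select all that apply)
A, B

acceleration has SI base units: m / s^2

Checking each option against m / s^2:
  A. ft/s²: ✓ matches
  B. N/kg: ✓ matches
  C. kg/s²: ✗ does not match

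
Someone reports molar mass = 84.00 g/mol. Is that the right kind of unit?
Yes

molar mass has SI base units: kg / mol
g/mol reduces to the same SI base units, so it is a valid unit for molar mass.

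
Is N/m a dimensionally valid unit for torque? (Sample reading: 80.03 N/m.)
No

torque has SI base units: kg * m^2 / s^2
N/m does NOT reduce to kg * m^2 / s^2; a valid unit for torque would be e.g. N·m.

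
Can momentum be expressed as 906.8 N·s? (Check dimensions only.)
Yes

momentum has SI base units: kg * m / s
N·s reduces to the same SI base units, so it is a valid unit for momentum.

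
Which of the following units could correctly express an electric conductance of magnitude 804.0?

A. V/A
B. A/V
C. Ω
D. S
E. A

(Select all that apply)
B, D

electric conductance has SI base units: A^2 * s^3 / (kg * m^2)

Checking each option against A^2 * s^3 / (kg * m^2):
  A. V/A: ✗ does not match
  B. A/V: ✓ matches
  C. Ω: ✗ does not match
  D. S: ✓ matches
  E. A: ✗ does not match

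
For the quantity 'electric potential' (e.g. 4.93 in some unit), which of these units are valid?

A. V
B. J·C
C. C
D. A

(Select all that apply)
A

electric potential has SI base units: kg * m^2 / (A * s^3)

Checking each option against kg * m^2 / (A * s^3):
  A. V: ✓ matches
  B. J·C: ✗ does not match
  C. C: ✗ does not match
  D. A: ✗ does not match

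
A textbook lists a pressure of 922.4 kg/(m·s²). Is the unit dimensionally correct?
Yes

pressure has SI base units: kg / (m * s^2)
kg/(m·s²) reduces to the same SI base units, so it is a valid unit for pressure.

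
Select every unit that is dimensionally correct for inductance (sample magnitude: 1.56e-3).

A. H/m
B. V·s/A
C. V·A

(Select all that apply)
B

inductance has SI base units: kg * m^2 / (A^2 * s^2)

Checking each option against kg * m^2 / (A^2 * s^2):
  A. H/m: ✗ does not match
  B. V·s/A: ✓ matches
  C. V·A: ✗ does not match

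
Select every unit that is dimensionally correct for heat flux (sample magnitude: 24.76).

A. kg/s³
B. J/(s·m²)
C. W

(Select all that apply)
A, B

heat flux has SI base units: kg / s^3

Checking each option against kg / s^3:
  A. kg/s³: ✓ matches
  B. J/(s·m²): ✓ matches
  C. W: ✗ does not match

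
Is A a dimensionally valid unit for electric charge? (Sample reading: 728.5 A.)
No

electric charge has SI base units: A * s
A does NOT reduce to A * s; a valid unit for electric charge would be e.g. C.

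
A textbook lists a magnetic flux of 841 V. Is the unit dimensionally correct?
No

magnetic flux has SI base units: kg * m^2 / (A * s^2)
V does NOT reduce to kg * m^2 / (A * s^2); a valid unit for magnetic flux would be e.g. Wb.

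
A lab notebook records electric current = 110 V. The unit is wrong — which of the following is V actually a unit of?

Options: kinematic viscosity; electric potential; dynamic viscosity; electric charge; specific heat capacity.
electric potential

electric current should have units dimensionally equivalent to A (e.g. A).
The given unit 'V' reduces to kg * m^2 / (A * s^3). Of the listed options, that is the dimensionality of electric potential.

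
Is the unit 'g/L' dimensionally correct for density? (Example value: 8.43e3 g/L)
Yes

density has SI base units: kg / m^3
g/L reduces to the same SI base units, so it is a valid unit for density.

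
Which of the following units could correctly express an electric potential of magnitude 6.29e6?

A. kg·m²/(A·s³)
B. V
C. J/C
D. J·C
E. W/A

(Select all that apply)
A, B, C, E

electric potential has SI base units: kg * m^2 / (A * s^3)

Checking each option against kg * m^2 / (A * s^3):
  A. kg·m²/(A·s³): ✓ matches
  B. V: ✓ matches
  C. J/C: ✓ matches
  D. J·C: ✗ does not match
  E. W/A: ✓ matches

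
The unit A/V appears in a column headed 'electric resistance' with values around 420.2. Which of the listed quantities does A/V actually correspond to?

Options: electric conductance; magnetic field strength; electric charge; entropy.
electric conductance

electric resistance should have units dimensionally equivalent to kg * m^2 / (A^2 * s^3) (e.g. Ω).
The given unit 'A/V' reduces to A^2 * s^3 / (kg * m^2). Of the listed options, that is the dimensionality of electric conductance.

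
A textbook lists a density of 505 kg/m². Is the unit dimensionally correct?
No

density has SI base units: kg / m^3
kg/m² does NOT reduce to kg / m^3; a valid unit for density would be e.g. kg/m³.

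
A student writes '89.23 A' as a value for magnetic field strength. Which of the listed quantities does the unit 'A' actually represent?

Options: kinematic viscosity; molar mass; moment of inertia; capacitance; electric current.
electric current

magnetic field strength should have units dimensionally equivalent to A / m (e.g. A/m).
The given unit 'A' reduces to A. Of the listed options, that is the dimensionality of electric current.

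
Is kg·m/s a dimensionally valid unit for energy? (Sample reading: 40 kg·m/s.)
No

energy has SI base units: kg * m^2 / s^2
kg·m/s does NOT reduce to kg * m^2 / s^2; a valid unit for energy would be e.g. J.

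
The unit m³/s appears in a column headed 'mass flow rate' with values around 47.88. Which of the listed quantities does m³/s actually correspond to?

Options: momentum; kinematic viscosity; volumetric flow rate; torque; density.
volumetric flow rate

mass flow rate should have units dimensionally equivalent to kg / s (e.g. kg/s).
The given unit 'm³/s' reduces to m^3 / s. Of the listed options, that is the dimensionality of volumetric flow rate.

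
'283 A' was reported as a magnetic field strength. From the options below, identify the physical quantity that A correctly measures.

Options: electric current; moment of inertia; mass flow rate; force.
electric current

magnetic field strength should have units dimensionally equivalent to A / m (e.g. A/m).
The given unit 'A' reduces to A. Of the listed options, that is the dimensionality of electric current.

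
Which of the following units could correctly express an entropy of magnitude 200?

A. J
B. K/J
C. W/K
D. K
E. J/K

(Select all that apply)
E

entropy has SI base units: kg * m^2 / (s^2 * K)

Checking each option against kg * m^2 / (s^2 * K):
  A. J: ✗ does not match
  B. K/J: ✗ does not match
  C. W/K: ✗ does not match
  D. K: ✗ does not match
  E. J/K: ✓ matches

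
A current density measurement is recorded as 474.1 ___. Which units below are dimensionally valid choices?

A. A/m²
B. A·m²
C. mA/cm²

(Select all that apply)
A, C

current density has SI base units: A / m^2

Checking each option against A / m^2:
  A. A/m²: ✓ matches
  B. A·m²: ✗ does not match
  C. mA/cm²: ✓ matches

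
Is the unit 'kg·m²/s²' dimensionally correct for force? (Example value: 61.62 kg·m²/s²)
No

force has SI base units: kg * m / s^2
kg·m²/s² does NOT reduce to kg * m / s^2; a valid unit for force would be e.g. N.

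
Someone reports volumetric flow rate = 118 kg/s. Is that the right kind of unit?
No

volumetric flow rate has SI base units: m^3 / s
kg/s does NOT reduce to m^3 / s; a valid unit for volumetric flow rate would be e.g. m³/s.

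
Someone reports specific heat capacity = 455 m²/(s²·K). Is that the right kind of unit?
Yes

specific heat capacity has SI base units: m^2 / (s^2 * K)
m²/(s²·K) reduces to the same SI base units, so it is a valid unit for specific heat capacity.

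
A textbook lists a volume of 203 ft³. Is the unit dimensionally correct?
Yes

volume has SI base units: m^3
ft³ reduces to the same SI base units, so it is a valid unit for volume.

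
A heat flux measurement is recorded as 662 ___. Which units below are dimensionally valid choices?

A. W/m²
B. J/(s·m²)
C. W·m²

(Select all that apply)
A, B

heat flux has SI base units: kg / s^3

Checking each option against kg / s^3:
  A. W/m²: ✓ matches
  B. J/(s·m²): ✓ matches
  C. W·m²: ✗ does not match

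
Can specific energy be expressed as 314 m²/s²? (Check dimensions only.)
Yes

specific energy has SI base units: m^2 / s^2
m²/s² reduces to the same SI base units, so it is a valid unit for specific energy.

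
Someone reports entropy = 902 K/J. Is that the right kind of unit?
No

entropy has SI base units: kg * m^2 / (s^2 * K)
K/J does NOT reduce to kg * m^2 / (s^2 * K); a valid unit for entropy would be e.g. J/K.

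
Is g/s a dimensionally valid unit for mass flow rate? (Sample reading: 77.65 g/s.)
Yes

mass flow rate has SI base units: kg / s
g/s reduces to the same SI base units, so it is a valid unit for mass flow rate.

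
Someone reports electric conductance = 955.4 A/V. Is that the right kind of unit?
Yes

electric conductance has SI base units: A^2 * s^3 / (kg * m^2)
A/V reduces to the same SI base units, so it is a valid unit for electric conductance.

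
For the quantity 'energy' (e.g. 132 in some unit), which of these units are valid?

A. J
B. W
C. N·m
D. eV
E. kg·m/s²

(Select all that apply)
A, C, D

energy has SI base units: kg * m^2 / s^2

Checking each option against kg * m^2 / s^2:
  A. J: ✓ matches
  B. W: ✗ does not match
  C. N·m: ✓ matches
  D. eV: ✓ matches
  E. kg·m/s²: ✗ does not match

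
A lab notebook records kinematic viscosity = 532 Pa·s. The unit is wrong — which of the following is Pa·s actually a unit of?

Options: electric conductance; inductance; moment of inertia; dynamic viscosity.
dynamic viscosity

kinematic viscosity should have units dimensionally equivalent to m^2 / s (e.g. m²/s).
The given unit 'Pa·s' reduces to kg / (m * s). Of the listed options, that is the dimensionality of dynamic viscosity.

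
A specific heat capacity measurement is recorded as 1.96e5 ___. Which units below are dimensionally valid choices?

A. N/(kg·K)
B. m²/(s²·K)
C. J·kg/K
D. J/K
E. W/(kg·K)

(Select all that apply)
B

specific heat capacity has SI base units: m^2 / (s^2 * K)

Checking each option against m^2 / (s^2 * K):
  A. N/(kg·K): ✗ does not match
  B. m²/(s²·K): ✓ matches
  C. J·kg/K: ✗ does not match
  D. J/K: ✗ does not match
  E. W/(kg·K): ✗ does not match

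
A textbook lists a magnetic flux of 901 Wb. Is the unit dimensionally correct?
Yes

magnetic flux has SI base units: kg * m^2 / (A * s^2)
Wb reduces to the same SI base units, so it is a valid unit for magnetic flux.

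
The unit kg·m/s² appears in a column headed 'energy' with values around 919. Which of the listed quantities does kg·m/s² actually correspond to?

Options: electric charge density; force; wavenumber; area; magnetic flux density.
force

energy should have units dimensionally equivalent to kg * m^2 / s^2 (e.g. J).
The given unit 'kg·m/s²' reduces to kg * m / s^2. Of the listed options, that is the dimensionality of force.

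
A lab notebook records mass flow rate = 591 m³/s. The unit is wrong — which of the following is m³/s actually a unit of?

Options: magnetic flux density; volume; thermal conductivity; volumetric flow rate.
volumetric flow rate

mass flow rate should have units dimensionally equivalent to kg / s (e.g. kg/s).
The given unit 'm³/s' reduces to m^3 / s. Of the listed options, that is the dimensionality of volumetric flow rate.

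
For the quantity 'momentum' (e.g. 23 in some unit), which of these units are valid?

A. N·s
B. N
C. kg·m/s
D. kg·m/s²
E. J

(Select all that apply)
A, C

momentum has SI base units: kg * m / s

Checking each option against kg * m / s:
  A. N·s: ✓ matches
  B. N: ✗ does not match
  C. kg·m/s: ✓ matches
  D. kg·m/s²: ✗ does not match
  E. J: ✗ does not match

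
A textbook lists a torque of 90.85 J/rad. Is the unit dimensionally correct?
Yes

torque has SI base units: kg * m^2 / s^2
J/rad reduces to the same SI base units, so it is a valid unit for torque.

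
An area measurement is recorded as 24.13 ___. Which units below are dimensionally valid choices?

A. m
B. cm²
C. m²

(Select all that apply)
B, C

area has SI base units: m^2

Checking each option against m^2:
  A. m: ✗ does not match
  B. cm²: ✓ matches
  C. m²: ✓ matches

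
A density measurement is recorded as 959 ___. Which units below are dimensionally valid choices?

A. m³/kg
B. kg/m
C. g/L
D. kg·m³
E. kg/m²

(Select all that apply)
C

density has SI base units: kg / m^3

Checking each option against kg / m^3:
  A. m³/kg: ✗ does not match
  B. kg/m: ✗ does not match
  C. g/L: ✓ matches
  D. kg·m³: ✗ does not match
  E. kg/m²: ✗ does not match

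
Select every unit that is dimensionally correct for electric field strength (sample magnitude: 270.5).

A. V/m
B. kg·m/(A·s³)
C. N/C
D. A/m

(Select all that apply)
A, B, C

electric field strength has SI base units: kg * m / (A * s^3)

Checking each option against kg * m / (A * s^3):
  A. V/m: ✓ matches
  B. kg·m/(A·s³): ✓ matches
  C. N/C: ✓ matches
  D. A/m: ✗ does not match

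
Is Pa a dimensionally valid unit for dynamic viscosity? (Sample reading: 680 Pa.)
No

dynamic viscosity has SI base units: kg / (m * s)
Pa does NOT reduce to kg / (m * s); a valid unit for dynamic viscosity would be e.g. Pa·s.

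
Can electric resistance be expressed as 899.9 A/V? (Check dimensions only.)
No

electric resistance has SI base units: kg * m^2 / (A^2 * s^3)
A/V does NOT reduce to kg * m^2 / (A^2 * s^3); a valid unit for electric resistance would be e.g. Ω.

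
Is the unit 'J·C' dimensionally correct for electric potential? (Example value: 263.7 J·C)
No

electric potential has SI base units: kg * m^2 / (A * s^3)
J·C does NOT reduce to kg * m^2 / (A * s^3); a valid unit for electric potential would be e.g. V.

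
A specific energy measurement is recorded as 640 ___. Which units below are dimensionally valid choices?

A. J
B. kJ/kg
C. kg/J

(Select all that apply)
B

specific energy has SI base units: m^2 / s^2

Checking each option against m^2 / s^2:
  A. J: ✗ does not match
  B. kJ/kg: ✓ matches
  C. kg/J: ✗ does not match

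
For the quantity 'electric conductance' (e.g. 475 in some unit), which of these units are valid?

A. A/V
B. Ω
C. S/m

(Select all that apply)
A

electric conductance has SI base units: A^2 * s^3 / (kg * m^2)

Checking each option against A^2 * s^3 / (kg * m^2):
  A. A/V: ✓ matches
  B. Ω: ✗ does not match
  C. S/m: ✗ does not match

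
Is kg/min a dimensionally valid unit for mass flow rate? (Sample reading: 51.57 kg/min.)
Yes

mass flow rate has SI base units: kg / s
kg/min reduces to the same SI base units, so it is a valid unit for mass flow rate.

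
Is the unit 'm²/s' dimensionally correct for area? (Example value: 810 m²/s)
No

area has SI base units: m^2
m²/s does NOT reduce to m^2; a valid unit for area would be e.g. m².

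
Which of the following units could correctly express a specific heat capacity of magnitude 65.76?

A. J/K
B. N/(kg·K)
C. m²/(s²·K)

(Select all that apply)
C

specific heat capacity has SI base units: m^2 / (s^2 * K)

Checking each option against m^2 / (s^2 * K):
  A. J/K: ✗ does not match
  B. N/(kg·K): ✗ does not match
  C. m²/(s²·K): ✓ matches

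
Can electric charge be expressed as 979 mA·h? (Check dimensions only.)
Yes

electric charge has SI base units: A * s
mA·h reduces to the same SI base units, so it is a valid unit for electric charge.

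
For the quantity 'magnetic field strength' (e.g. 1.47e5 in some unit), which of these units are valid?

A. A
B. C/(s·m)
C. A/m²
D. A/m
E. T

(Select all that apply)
B, D

magnetic field strength has SI base units: A / m

Checking each option against A / m:
  A. A: ✗ does not match
  B. C/(s·m): ✓ matches
  C. A/m²: ✗ does not match
  D. A/m: ✓ matches
  E. T: ✗ does not match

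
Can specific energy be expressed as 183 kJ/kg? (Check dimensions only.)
Yes

specific energy has SI base units: m^2 / s^2
kJ/kg reduces to the same SI base units, so it is a valid unit for specific energy.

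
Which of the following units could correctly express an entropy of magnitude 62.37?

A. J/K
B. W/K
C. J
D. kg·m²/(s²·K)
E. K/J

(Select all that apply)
A, D

entropy has SI base units: kg * m^2 / (s^2 * K)

Checking each option against kg * m^2 / (s^2 * K):
  A. J/K: ✓ matches
  B. W/K: ✗ does not match
  C. J: ✗ does not match
  D. kg·m²/(s²·K): ✓ matches
  E. K/J: ✗ does not match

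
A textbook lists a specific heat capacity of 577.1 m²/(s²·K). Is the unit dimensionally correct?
Yes

specific heat capacity has SI base units: m^2 / (s^2 * K)
m²/(s²·K) reduces to the same SI base units, so it is a valid unit for specific heat capacity.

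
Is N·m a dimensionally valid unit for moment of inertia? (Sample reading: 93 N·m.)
No

moment of inertia has SI base units: kg * m^2
N·m does NOT reduce to kg * m^2; a valid unit for moment of inertia would be e.g. kg·m².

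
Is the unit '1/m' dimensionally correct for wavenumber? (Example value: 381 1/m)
Yes

wavenumber has SI base units: 1 / m
1/m reduces to the same SI base units, so it is a valid unit for wavenumber.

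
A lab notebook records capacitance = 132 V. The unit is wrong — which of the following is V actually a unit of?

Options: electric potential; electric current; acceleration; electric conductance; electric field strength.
electric potential

capacitance should have units dimensionally equivalent to A^2 * s^4 / (kg * m^2) (e.g. F).
The given unit 'V' reduces to kg * m^2 / (A * s^3). Of the listed options, that is the dimensionality of electric potential.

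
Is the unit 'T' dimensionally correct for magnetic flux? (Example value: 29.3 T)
No

magnetic flux has SI base units: kg * m^2 / (A * s^2)
T does NOT reduce to kg * m^2 / (A * s^2); a valid unit for magnetic flux would be e.g. Wb.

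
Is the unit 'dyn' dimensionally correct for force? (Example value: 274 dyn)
Yes

force has SI base units: kg * m / s^2
dyn reduces to the same SI base units, so it is a valid unit for force.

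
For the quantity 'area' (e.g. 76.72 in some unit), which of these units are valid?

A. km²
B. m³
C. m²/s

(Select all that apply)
A

area has SI base units: m^2

Checking each option against m^2:
  A. km²: ✓ matches
  B. m³: ✗ does not match
  C. m²/s: ✗ does not match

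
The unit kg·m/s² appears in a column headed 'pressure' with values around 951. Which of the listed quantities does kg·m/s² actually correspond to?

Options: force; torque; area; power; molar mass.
force

pressure should have units dimensionally equivalent to kg / (m * s^2) (e.g. Pa).
The given unit 'kg·m/s²' reduces to kg * m / s^2. Of the listed options, that is the dimensionality of force.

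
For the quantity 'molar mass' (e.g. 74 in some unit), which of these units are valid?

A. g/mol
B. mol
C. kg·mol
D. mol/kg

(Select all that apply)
A

molar mass has SI base units: kg / mol

Checking each option against kg / mol:
  A. g/mol: ✓ matches
  B. mol: ✗ does not match
  C. kg·mol: ✗ does not match
  D. mol/kg: ✗ does not match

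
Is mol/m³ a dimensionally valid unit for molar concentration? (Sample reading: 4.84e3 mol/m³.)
Yes

molar concentration has SI base units: mol / m^3
mol/m³ reduces to the same SI base units, so it is a valid unit for molar concentration.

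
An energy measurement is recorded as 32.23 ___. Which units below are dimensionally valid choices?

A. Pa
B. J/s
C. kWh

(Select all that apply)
C

energy has SI base units: kg * m^2 / s^2

Checking each option against kg * m^2 / s^2:
  A. Pa: ✗ does not match
  B. J/s: ✗ does not match
  C. kWh: ✓ matches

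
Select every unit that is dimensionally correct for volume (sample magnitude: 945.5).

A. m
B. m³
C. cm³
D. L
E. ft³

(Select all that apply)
B, C, D, E

volume has SI base units: m^3

Checking each option against m^3:
  A. m: ✗ does not match
  B. m³: ✓ matches
  C. cm³: ✓ matches
  D. L: ✓ matches
  E. ft³: ✓ matches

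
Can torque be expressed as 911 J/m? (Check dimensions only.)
No

torque has SI base units: kg * m^2 / s^2
J/m does NOT reduce to kg * m^2 / s^2; a valid unit for torque would be e.g. N·m.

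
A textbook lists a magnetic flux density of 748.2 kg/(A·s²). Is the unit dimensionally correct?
Yes

magnetic flux density has SI base units: kg / (A * s^2)
kg/(A·s²) reduces to the same SI base units, so it is a valid unit for magnetic flux density.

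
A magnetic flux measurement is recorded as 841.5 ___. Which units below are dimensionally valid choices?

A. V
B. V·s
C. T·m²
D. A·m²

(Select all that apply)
B, C

magnetic flux has SI base units: kg * m^2 / (A * s^2)

Checking each option against kg * m^2 / (A * s^2):
  A. V: ✗ does not match
  B. V·s: ✓ matches
  C. T·m²: ✓ matches
  D. A·m²: ✗ does not match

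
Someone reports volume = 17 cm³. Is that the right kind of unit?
Yes

volume has SI base units: m^3
cm³ reduces to the same SI base units, so it is a valid unit for volume.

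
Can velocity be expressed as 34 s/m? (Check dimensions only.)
No

velocity has SI base units: m / s
s/m does NOT reduce to m / s; a valid unit for velocity would be e.g. m/s.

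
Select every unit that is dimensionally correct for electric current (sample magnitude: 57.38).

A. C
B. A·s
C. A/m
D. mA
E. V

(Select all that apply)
D

electric current has SI base units: A

Checking each option against A:
  A. C: ✗ does not match
  B. A·s: ✗ does not match
  C. A/m: ✗ does not match
  D. mA: ✓ matches
  E. V: ✗ does not match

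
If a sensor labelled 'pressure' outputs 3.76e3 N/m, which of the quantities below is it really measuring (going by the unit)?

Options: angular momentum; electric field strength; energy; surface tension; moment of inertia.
surface tension

pressure should have units dimensionally equivalent to kg / (m * s^2) (e.g. Pa).
The given unit 'N/m' reduces to kg / s^2. Of the listed options, that is the dimensionality of surface tension.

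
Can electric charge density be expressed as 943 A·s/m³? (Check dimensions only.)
Yes

electric charge density has SI base units: A * s / m^3
A·s/m³ reduces to the same SI base units, so it is a valid unit for electric charge density.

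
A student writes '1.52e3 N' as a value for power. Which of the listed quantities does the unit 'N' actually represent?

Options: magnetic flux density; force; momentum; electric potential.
force

power should have units dimensionally equivalent to kg * m^2 / s^3 (e.g. W).
The given unit 'N' reduces to kg * m / s^2. Of the listed options, that is the dimensionality of force.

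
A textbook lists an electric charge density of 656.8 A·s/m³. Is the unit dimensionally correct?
Yes

electric charge density has SI base units: A * s / m^3
A·s/m³ reduces to the same SI base units, so it is a valid unit for electric charge density.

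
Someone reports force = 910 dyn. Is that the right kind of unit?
Yes

force has SI base units: kg * m / s^2
dyn reduces to the same SI base units, so it is a valid unit for force.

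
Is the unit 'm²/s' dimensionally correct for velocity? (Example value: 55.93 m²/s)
No

velocity has SI base units: m / s
m²/s does NOT reduce to m / s; a valid unit for velocity would be e.g. m/s.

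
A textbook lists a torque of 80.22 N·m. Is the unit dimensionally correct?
Yes

torque has SI base units: kg * m^2 / s^2
N·m reduces to the same SI base units, so it is a valid unit for torque.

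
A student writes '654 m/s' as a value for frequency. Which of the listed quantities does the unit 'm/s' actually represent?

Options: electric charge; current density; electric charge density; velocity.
velocity

frequency should have units dimensionally equivalent to 1 / s (e.g. Hz).
The given unit 'm/s' reduces to m / s. Of the listed options, that is the dimensionality of velocity.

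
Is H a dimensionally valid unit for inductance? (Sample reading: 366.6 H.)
Yes

inductance has SI base units: kg * m^2 / (A^2 * s^2)
H reduces to the same SI base units, so it is a valid unit for inductance.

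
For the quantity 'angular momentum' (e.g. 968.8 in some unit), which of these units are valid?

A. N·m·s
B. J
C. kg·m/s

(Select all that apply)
A

angular momentum has SI base units: kg * m^2 / s

Checking each option against kg * m^2 / s:
  A. N·m·s: ✓ matches
  B. J: ✗ does not match
  C. kg·m/s: ✗ does not match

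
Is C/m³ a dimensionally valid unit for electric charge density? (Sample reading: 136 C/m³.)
Yes

electric charge density has SI base units: A * s / m^3
C/m³ reduces to the same SI base units, so it is a valid unit for electric charge density.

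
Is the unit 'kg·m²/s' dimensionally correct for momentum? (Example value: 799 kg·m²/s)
No

momentum has SI base units: kg * m / s
kg·m²/s does NOT reduce to kg * m / s; a valid unit for momentum would be e.g. kg·m/s.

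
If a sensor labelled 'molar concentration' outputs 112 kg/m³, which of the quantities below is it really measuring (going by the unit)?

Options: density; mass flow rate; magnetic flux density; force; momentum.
density

molar concentration should have units dimensionally equivalent to mol / m^3 (e.g. mol/m³).
The given unit 'kg/m³' reduces to kg / m^3. Of the listed options, that is the dimensionality of density.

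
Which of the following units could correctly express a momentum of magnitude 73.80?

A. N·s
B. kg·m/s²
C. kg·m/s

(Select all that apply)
A, C

momentum has SI base units: kg * m / s

Checking each option against kg * m / s:
  A. N·s: ✓ matches
  B. kg·m/s²: ✗ does not match
  C. kg·m/s: ✓ matches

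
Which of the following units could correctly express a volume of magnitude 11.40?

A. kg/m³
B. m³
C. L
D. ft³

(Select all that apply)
B, C, D

volume has SI base units: m^3

Checking each option against m^3:
  A. kg/m³: ✗ does not match
  B. m³: ✓ matches
  C. L: ✓ matches
  D. ft³: ✓ matches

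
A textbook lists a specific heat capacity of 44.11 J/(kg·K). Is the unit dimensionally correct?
Yes

specific heat capacity has SI base units: m^2 / (s^2 * K)
J/(kg·K) reduces to the same SI base units, so it is a valid unit for specific heat capacity.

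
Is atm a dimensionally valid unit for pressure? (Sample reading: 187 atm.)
Yes

pressure has SI base units: kg / (m * s^2)
atm reduces to the same SI base units, so it is a valid unit for pressure.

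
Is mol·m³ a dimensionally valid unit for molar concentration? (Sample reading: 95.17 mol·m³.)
No

molar concentration has SI base units: mol / m^3
mol·m³ does NOT reduce to mol / m^3; a valid unit for molar concentration would be e.g. mol/m³.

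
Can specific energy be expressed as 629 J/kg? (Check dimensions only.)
Yes

specific energy has SI base units: m^2 / s^2
J/kg reduces to the same SI base units, so it is a valid unit for specific energy.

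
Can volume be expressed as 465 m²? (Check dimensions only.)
No

volume has SI base units: m^3
m² does NOT reduce to m^3; a valid unit for volume would be e.g. m³.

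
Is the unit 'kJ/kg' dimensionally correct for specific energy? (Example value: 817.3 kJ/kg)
Yes

specific energy has SI base units: m^2 / s^2
kJ/kg reduces to the same SI base units, so it is a valid unit for specific energy.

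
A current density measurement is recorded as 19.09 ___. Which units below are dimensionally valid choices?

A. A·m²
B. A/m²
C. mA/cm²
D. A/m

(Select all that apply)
B, C

current density has SI base units: A / m^2

Checking each option against A / m^2:
  A. A·m²: ✗ does not match
  B. A/m²: ✓ matches
  C. mA/cm²: ✓ matches
  D. A/m: ✗ does not match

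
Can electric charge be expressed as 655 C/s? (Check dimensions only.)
No

electric charge has SI base units: A * s
C/s does NOT reduce to A * s; a valid unit for electric charge would be e.g. C.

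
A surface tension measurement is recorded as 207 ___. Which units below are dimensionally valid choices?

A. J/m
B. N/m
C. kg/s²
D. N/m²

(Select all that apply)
B, C

surface tension has SI base units: kg / s^2

Checking each option against kg / s^2:
  A. J/m: ✗ does not match
  B. N/m: ✓ matches
  C. kg/s²: ✓ matches
  D. N/m²: ✗ does not match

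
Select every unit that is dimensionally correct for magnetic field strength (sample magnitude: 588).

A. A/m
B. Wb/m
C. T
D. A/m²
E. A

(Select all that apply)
A

magnetic field strength has SI base units: A / m

Checking each option against A / m:
  A. A/m: ✓ matches
  B. Wb/m: ✗ does not match
  C. T: ✗ does not match
  D. A/m²: ✗ does not match
  E. A: ✗ does not match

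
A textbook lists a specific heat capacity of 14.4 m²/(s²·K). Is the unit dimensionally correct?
Yes

specific heat capacity has SI base units: m^2 / (s^2 * K)
m²/(s²·K) reduces to the same SI base units, so it is a valid unit for specific heat capacity.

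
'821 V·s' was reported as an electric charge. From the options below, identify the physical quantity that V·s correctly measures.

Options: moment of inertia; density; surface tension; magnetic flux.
magnetic flux

electric charge should have units dimensionally equivalent to A * s (e.g. C).
The given unit 'V·s' reduces to kg * m^2 / (A * s^2). Of the listed options, that is the dimensionality of magnetic flux.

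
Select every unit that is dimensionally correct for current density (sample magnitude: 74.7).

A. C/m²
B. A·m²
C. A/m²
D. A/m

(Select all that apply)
C

current density has SI base units: A / m^2

Checking each option against A / m^2:
  A. C/m²: ✗ does not match
  B. A·m²: ✗ does not match
  C. A/m²: ✓ matches
  D. A/m: ✗ does not match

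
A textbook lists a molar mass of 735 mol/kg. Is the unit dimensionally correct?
No

molar mass has SI base units: kg / mol
mol/kg does NOT reduce to kg / mol; a valid unit for molar mass would be e.g. kg/mol.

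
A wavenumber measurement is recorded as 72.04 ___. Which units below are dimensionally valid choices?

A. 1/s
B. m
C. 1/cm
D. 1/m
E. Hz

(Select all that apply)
C, D

wavenumber has SI base units: 1 / m

Checking each option against 1 / m:
  A. 1/s: ✗ does not match
  B. m: ✗ does not match
  C. 1/cm: ✓ matches
  D. 1/m: ✓ matches
  E. Hz: ✗ does not match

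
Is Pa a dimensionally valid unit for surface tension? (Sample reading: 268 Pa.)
No

surface tension has SI base units: kg / s^2
Pa does NOT reduce to kg / s^2; a valid unit for surface tension would be e.g. N/m.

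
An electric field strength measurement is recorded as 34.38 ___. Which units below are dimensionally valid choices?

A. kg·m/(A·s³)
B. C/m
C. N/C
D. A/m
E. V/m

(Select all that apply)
A, C, E

electric field strength has SI base units: kg * m / (A * s^3)

Checking each option against kg * m / (A * s^3):
  A. kg·m/(A·s³): ✓ matches
  B. C/m: ✗ does not match
  C. N/C: ✓ matches
  D. A/m: ✗ does not match
  E. V/m: ✓ matches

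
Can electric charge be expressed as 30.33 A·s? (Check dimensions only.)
Yes

electric charge has SI base units: A * s
A·s reduces to the same SI base units, so it is a valid unit for electric charge.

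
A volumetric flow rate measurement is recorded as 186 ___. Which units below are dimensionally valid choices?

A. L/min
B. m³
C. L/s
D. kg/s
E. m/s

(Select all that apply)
A, C

volumetric flow rate has SI base units: m^3 / s

Checking each option against m^3 / s:
  A. L/min: ✓ matches
  B. m³: ✗ does not match
  C. L/s: ✓ matches
  D. kg/s: ✗ does not match
  E. m/s: ✗ does not match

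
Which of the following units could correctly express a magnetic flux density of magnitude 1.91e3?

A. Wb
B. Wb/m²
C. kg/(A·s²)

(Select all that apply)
B, C

magnetic flux density has SI base units: kg / (A * s^2)

Checking each option against kg / (A * s^2):
  A. Wb: ✗ does not match
  B. Wb/m²: ✓ matches
  C. kg/(A·s²): ✓ matches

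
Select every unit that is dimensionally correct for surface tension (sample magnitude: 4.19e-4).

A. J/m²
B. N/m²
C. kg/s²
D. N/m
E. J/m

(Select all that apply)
A, C, D

surface tension has SI base units: kg / s^2

Checking each option against kg / s^2:
  A. J/m²: ✓ matches
  B. N/m²: ✗ does not match
  C. kg/s²: ✓ matches
  D. N/m: ✓ matches
  E. J/m: ✗ does not match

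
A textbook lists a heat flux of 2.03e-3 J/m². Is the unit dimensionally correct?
No

heat flux has SI base units: kg / s^3
J/m² does NOT reduce to kg / s^3; a valid unit for heat flux would be e.g. W/m².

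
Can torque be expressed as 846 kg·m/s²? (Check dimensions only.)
No

torque has SI base units: kg * m^2 / s^2
kg·m/s² does NOT reduce to kg * m^2 / s^2; a valid unit for torque would be e.g. N·m.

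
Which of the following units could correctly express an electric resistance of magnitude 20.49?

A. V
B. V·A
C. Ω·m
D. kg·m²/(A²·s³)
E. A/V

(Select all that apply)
D

electric resistance has SI base units: kg * m^2 / (A^2 * s^3)

Checking each option against kg * m^2 / (A^2 * s^3):
  A. V: ✗ does not match
  B. V·A: ✗ does not match
  C. Ω·m: ✗ does not match
  D. kg·m²/(A²·s³): ✓ matches
  E. A/V: ✗ does not match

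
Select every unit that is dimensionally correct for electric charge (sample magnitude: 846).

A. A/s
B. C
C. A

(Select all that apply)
B

electric charge has SI base units: A * s

Checking each option against A * s:
  A. A/s: ✗ does not match
  B. C: ✓ matches
  C. A: ✗ does not match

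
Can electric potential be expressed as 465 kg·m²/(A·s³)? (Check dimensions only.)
Yes

electric potential has SI base units: kg * m^2 / (A * s^3)
kg·m²/(A·s³) reduces to the same SI base units, so it is a valid unit for electric potential.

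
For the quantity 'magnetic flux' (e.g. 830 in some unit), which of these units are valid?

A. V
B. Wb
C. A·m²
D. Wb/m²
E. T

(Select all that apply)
B

magnetic flux has SI base units: kg * m^2 / (A * s^2)

Checking each option against kg * m^2 / (A * s^2):
  A. V: ✗ does not match
  B. Wb: ✓ matches
  C. A·m²: ✗ does not match
  D. Wb/m²: ✗ does not match
  E. T: ✗ does not match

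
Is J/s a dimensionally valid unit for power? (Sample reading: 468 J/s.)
Yes

power has SI base units: kg * m^2 / s^3
J/s reduces to the same SI base units, so it is a valid unit for power.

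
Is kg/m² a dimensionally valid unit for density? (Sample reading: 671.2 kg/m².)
No

density has SI base units: kg / m^3
kg/m² does NOT reduce to kg / m^3; a valid unit for density would be e.g. kg/m³.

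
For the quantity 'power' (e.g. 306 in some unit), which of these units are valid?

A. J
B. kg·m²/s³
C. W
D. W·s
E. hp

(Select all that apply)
B, C, E

power has SI base units: kg * m^2 / s^3

Checking each option against kg * m^2 / s^3:
  A. J: ✗ does not match
  B. kg·m²/s³: ✓ matches
  C. W: ✓ matches
  D. W·s: ✗ does not match
  E. hp: ✓ matches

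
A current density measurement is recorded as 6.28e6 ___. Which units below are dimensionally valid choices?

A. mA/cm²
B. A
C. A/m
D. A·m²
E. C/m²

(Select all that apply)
A

current density has SI base units: A / m^2

Checking each option against A / m^2:
  A. mA/cm²: ✓ matches
  B. A: ✗ does not match
  C. A/m: ✗ does not match
  D. A·m²: ✗ does not match
  E. C/m²: ✗ does not match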